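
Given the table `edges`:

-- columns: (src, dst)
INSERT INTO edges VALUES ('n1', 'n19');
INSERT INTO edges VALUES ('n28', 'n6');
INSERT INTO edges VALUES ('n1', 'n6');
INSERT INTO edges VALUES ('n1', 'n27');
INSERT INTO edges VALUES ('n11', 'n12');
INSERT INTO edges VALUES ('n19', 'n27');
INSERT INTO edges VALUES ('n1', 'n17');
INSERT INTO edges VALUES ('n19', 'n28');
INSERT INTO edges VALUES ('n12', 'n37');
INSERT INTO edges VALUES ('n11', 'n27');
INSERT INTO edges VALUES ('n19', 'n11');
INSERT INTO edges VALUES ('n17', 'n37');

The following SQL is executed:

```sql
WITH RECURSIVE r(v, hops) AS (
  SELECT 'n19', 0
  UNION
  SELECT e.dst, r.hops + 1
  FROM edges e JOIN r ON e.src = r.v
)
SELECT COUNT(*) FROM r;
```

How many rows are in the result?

Base: (n19, hops=0).
Iteration 1: edges from {n19} -> (n11, hops=1), (n27, hops=1), (n28, hops=1).
Iteration 2: edges from {n11,n27,n28} -> (n12, hops=2), (n27, hops=2), (n6, hops=2).
Iteration 3: edges from {n12,n27,n6} -> (n37, hops=3).
Iteration 4: no outgoing edges from {n37}; recursion stops.
Total rows emitted: 8.

8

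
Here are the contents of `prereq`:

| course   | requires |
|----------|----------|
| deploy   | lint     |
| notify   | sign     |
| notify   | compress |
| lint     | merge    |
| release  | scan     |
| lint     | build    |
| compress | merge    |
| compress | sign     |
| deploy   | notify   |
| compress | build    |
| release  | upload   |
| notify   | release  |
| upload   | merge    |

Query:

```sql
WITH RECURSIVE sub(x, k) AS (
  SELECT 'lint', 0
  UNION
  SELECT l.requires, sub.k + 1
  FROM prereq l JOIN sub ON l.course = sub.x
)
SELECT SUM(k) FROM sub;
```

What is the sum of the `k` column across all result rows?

2

Base: (lint, k=0).
Iteration 1: edges from {lint} -> (build, k=1), (merge, k=1).
Iteration 2: no outgoing edges from {build,merge}; recursion stops.
SUM(k) = 0 + 1 + 1 = 2.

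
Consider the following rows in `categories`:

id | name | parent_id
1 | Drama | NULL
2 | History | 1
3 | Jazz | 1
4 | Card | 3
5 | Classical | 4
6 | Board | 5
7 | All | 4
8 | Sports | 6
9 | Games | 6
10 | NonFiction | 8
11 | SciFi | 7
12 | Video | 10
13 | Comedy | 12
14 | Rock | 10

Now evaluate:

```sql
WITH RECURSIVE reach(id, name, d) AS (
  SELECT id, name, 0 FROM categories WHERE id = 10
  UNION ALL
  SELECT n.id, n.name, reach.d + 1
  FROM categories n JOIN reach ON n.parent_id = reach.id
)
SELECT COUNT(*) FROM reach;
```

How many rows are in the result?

Base: id=10 (NonFiction) at d 0.
Iteration 1: rows with parent_id in {10} -> Video (id 12, d 1), Rock (id 14, d 1).
Iteration 2: rows with parent_id in {12,14} -> Comedy (id 13, d 2).
Iteration 3: no rows with parent_id in {13}; recursion stops.
Total rows emitted: 4.

4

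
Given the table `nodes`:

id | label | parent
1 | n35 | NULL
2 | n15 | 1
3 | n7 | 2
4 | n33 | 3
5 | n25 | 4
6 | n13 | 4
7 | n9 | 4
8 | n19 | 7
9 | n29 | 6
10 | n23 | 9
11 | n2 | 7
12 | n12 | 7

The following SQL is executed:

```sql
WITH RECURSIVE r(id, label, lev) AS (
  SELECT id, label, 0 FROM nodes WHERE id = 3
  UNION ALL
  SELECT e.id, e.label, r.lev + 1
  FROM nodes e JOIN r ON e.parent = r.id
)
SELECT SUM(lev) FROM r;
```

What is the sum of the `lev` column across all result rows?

Base: id=3 (n7) at lev 0.
Iteration 1: rows with parent in {3} -> n33 (id 4, lev 1).
Iteration 2: rows with parent in {4} -> n25 (id 5, lev 2), n13 (id 6, lev 2), n9 (id 7, lev 2).
Iteration 3: rows with parent in {5,6,7} -> n19 (id 8, lev 3), n29 (id 9, lev 3), n2 (id 11, lev 3), n12 (id 12, lev 3).
Iteration 4: rows with parent in {8,9,11,12} -> n23 (id 10, lev 4).
Iteration 5: no rows with parent in {10}; recursion stops.
SUM(lev) = 0 + 1 + 2 + 2 + 2 + 3 + 3 + 3 + 3 + 4 = 23.

23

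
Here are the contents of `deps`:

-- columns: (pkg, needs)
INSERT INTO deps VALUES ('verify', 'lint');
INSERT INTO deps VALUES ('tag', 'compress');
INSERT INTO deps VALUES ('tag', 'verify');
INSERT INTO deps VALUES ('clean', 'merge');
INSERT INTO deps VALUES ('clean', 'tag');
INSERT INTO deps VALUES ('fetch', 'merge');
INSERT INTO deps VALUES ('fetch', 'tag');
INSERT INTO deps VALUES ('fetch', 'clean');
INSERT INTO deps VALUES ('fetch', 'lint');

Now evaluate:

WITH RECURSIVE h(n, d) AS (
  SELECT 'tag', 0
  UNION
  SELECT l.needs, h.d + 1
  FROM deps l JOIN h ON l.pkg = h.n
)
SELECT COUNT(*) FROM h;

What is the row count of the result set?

Base: (tag, d=0).
Iteration 1: edges from {tag} -> (compress, d=1), (verify, d=1).
Iteration 2: edges from {compress,verify} -> (lint, d=2).
Iteration 3: no outgoing edges from {lint}; recursion stops.
Total rows emitted: 4.

4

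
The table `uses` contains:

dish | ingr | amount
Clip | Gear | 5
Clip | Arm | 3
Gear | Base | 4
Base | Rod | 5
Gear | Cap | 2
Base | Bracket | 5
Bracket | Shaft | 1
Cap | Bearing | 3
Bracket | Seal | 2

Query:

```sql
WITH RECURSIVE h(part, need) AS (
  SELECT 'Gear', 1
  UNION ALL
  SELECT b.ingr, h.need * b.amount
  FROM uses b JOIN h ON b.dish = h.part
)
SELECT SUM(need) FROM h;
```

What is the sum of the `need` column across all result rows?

113

Base: (Gear, need=1).
Iteration 1: components of {Gear} -> Base = 1*4 = 4, Cap = 1*2 = 2.
Iteration 2: components of {Base,Cap} -> Bearing = 2*3 = 6, Bracket = 4*5 = 20, Rod = 4*5 = 20.
Iteration 3: components of {Bearing,Bracket,Rod} -> Seal = 20*2 = 40, Shaft = 20*1 = 20.
Iteration 4: no further components; recursion stops.
SUM(need) = 1 + 4 + 2 + 20 + 20 + 6 + 20 + 40 = 113.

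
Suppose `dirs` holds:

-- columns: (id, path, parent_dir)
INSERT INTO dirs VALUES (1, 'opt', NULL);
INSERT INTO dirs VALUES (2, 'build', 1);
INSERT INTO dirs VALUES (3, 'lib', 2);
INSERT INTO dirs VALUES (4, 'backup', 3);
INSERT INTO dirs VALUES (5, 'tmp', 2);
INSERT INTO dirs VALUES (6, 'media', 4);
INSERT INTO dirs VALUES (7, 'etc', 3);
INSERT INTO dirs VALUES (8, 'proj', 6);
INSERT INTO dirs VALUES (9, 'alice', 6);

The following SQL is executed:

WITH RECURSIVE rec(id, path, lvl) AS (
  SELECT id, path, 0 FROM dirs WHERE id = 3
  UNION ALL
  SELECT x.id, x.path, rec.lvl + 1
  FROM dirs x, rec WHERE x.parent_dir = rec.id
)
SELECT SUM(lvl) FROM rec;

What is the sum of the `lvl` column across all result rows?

10

Base: id=3 (lib) at lvl 0.
Iteration 1: rows with parent_dir in {3} -> backup (id 4, lvl 1), etc (id 7, lvl 1).
Iteration 2: rows with parent_dir in {4,7} -> media (id 6, lvl 2).
Iteration 3: rows with parent_dir in {6} -> proj (id 8, lvl 3), alice (id 9, lvl 3).
Iteration 4: no rows with parent_dir in {8,9}; recursion stops.
SUM(lvl) = 0 + 1 + 1 + 2 + 3 + 3 = 10.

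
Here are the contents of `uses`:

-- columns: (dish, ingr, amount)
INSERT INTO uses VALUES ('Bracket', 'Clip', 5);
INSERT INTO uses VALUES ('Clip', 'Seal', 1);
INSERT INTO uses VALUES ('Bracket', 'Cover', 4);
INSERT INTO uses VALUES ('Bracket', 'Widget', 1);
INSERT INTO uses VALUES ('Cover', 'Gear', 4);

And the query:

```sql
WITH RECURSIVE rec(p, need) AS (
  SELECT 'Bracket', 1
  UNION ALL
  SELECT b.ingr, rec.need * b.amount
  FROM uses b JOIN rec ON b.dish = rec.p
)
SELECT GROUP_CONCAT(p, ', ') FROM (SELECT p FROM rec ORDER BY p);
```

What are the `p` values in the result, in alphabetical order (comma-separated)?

Bracket, Clip, Cover, Gear, Seal, Widget

Base: (Bracket, need=1).
Iteration 1: components of {Bracket} -> Clip = 1*5 = 5, Cover = 1*4 = 4, Widget = 1*1 = 1.
Iteration 2: components of {Clip,Cover,Widget} -> Gear = 4*4 = 16, Seal = 5*1 = 5.
Iteration 3: no further components; recursion stops.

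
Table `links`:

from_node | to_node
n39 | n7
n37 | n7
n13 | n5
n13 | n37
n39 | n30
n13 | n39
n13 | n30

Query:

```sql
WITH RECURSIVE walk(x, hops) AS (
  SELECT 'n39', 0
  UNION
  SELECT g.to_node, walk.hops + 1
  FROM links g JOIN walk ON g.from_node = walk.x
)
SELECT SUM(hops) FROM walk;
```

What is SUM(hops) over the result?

Base: (n39, hops=0).
Iteration 1: edges from {n39} -> (n30, hops=1), (n7, hops=1).
Iteration 2: no outgoing edges from {n30,n7}; recursion stops.
SUM(hops) = 0 + 1 + 1 = 2.

2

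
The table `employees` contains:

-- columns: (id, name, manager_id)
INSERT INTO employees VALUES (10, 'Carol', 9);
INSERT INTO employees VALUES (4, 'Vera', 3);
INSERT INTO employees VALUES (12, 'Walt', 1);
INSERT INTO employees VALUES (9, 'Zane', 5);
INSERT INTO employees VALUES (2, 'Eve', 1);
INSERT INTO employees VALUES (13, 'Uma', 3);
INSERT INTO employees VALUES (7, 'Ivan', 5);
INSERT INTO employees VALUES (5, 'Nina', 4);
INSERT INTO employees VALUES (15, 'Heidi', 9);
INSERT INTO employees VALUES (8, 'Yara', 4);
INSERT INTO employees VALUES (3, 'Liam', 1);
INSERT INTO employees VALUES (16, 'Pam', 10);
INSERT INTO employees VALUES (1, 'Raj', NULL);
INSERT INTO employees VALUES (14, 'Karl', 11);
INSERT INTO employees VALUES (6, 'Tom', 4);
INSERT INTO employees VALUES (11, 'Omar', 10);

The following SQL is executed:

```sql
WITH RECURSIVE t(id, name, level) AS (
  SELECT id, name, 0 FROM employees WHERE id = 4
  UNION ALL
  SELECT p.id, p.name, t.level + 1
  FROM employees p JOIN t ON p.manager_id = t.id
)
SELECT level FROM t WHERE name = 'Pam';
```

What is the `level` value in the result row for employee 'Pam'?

4

Base: id=4 (Vera) at level 0.
Iteration 1: rows with manager_id in {4} -> Nina (id 5, level 1), Tom (id 6, level 1), Yara (id 8, level 1).
Iteration 2: rows with manager_id in {5,6,8} -> Ivan (id 7, level 2), Zane (id 9, level 2).
Iteration 3: rows with manager_id in {7,9} -> Carol (id 10, level 3), Heidi (id 15, level 3).
Iteration 4: rows with manager_id in {10,15} -> Omar (id 11, level 4), Pam (id 16, level 4).
Iteration 5: rows with manager_id in {11,16} -> Karl (id 14, level 5).
Iteration 6: no rows with manager_id in {14}; recursion stops.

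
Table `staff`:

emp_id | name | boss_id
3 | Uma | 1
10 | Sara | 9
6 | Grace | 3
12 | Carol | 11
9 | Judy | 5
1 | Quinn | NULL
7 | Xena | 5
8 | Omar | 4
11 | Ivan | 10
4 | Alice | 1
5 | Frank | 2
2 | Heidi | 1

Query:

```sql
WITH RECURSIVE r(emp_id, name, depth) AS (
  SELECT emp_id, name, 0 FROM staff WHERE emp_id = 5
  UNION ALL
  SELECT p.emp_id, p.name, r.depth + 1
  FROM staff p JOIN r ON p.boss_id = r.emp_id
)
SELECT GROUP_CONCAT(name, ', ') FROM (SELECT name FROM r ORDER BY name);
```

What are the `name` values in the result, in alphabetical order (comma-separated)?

Base: emp_id=5 (Frank) at depth 0.
Iteration 1: rows with boss_id in {5} -> Xena (id 7, depth 1), Judy (id 9, depth 1).
Iteration 2: rows with boss_id in {7,9} -> Sara (id 10, depth 2).
Iteration 3: rows with boss_id in {10} -> Ivan (id 11, depth 3).
Iteration 4: rows with boss_id in {11} -> Carol (id 12, depth 4).
Iteration 5: no rows with boss_id in {12}; recursion stops.

Carol, Frank, Ivan, Judy, Sara, Xena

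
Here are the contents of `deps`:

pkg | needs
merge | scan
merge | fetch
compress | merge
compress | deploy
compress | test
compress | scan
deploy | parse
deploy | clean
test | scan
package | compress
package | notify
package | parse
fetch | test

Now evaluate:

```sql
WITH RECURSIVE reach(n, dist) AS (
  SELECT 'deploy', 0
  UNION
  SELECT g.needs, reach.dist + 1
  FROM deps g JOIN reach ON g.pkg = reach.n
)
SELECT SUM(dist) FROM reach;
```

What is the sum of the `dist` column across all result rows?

Base: (deploy, dist=0).
Iteration 1: edges from {deploy} -> (clean, dist=1), (parse, dist=1).
Iteration 2: no outgoing edges from {clean,parse}; recursion stops.
SUM(dist) = 0 + 1 + 1 = 2.

2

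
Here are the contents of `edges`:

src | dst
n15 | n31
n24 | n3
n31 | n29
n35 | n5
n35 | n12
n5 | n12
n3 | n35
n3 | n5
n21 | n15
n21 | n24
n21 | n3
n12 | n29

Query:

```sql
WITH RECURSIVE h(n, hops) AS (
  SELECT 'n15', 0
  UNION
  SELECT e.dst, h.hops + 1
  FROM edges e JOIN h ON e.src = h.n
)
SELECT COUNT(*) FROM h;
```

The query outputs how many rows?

3

Base: (n15, hops=0).
Iteration 1: edges from {n15} -> (n31, hops=1).
Iteration 2: edges from {n31} -> (n29, hops=2).
Iteration 3: no outgoing edges from {n29}; recursion stops.
Total rows emitted: 3.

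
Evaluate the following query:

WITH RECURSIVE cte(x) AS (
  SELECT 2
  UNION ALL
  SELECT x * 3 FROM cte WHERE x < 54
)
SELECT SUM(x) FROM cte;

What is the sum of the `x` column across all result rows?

Base: x=2.
Iteration 1: 2 < 54 holds -> x = 2 * 3 = 6.
Iteration 2: 6 < 54 holds -> x = 6 * 3 = 18.
Iteration 3: 18 < 54 holds -> x = 18 * 3 = 54.
Iteration 4: 54 < 54 fails; recursion stops.
SUM(x) = 2 + 6 + 18 + 54 = 80.

80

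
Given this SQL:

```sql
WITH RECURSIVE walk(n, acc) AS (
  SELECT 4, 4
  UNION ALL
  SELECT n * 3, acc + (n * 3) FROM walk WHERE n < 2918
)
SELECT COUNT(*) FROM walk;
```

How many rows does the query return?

8

Base: n=4, acc=4.
Iteration 1: 4 < 2918 holds -> n = 4 * 3 = 12, acc = 4 + 12 = 16.
Iteration 2: 12 < 2918 holds -> n = 12 * 3 = 36, acc = 16 + 36 = 52.
Iteration 3: 36 < 2918 holds -> n = 36 * 3 = 108, acc = 52 + 108 = 160.
Iteration 4: 108 < 2918 holds -> n = 108 * 3 = 324, acc = 160 + 324 = 484.
Iteration 5: 324 < 2918 holds -> n = 324 * 3 = 972, acc = 484 + 972 = 1456.
Iteration 6: 972 < 2918 holds -> n = 972 * 3 = 2916, acc = 1456 + 2916 = 4372.
Iteration 7: 2916 < 2918 holds -> n = 2916 * 3 = 8748, acc = 4372 + 8748 = 13120.
Iteration 8: 8748 < 2918 fails; recursion stops.
Total rows emitted: 8.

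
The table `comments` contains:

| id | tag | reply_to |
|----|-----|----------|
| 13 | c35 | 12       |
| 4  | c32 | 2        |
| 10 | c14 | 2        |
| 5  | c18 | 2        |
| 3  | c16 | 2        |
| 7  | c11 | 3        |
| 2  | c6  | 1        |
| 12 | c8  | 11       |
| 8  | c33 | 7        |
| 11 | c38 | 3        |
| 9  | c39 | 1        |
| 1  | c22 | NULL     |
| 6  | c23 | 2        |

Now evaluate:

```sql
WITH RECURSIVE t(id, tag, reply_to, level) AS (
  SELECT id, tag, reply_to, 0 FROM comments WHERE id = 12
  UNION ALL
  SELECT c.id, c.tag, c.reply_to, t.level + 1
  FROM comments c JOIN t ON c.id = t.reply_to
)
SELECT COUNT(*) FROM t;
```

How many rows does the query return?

Base: id=12 (c8), reply_to=11, level 0.
Iteration 1: join on id=11 -> c38 (id 11, reply_to=3, level 1).
Iteration 2: join on id=3 -> c16 (id 3, reply_to=2, level 2).
Iteration 3: join on id=2 -> c6 (id 2, reply_to=1, level 3).
Iteration 4: join on id=1 -> c22 (id 1, reply_to=NULL, level 4).
Iteration 5: reply_to is NULL; no match; recursion stops.
Total rows emitted: 5.

5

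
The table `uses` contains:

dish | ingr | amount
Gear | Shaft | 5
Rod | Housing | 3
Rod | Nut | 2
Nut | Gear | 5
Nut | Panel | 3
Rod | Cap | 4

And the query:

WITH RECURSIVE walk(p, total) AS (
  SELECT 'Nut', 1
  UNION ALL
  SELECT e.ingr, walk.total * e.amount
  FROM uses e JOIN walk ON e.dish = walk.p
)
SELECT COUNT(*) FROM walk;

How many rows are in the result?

4

Base: (Nut, total=1).
Iteration 1: components of {Nut} -> Gear = 1*5 = 5, Panel = 1*3 = 3.
Iteration 2: components of {Gear,Panel} -> Shaft = 5*5 = 25.
Iteration 3: no further components; recursion stops.
Total rows emitted: 4.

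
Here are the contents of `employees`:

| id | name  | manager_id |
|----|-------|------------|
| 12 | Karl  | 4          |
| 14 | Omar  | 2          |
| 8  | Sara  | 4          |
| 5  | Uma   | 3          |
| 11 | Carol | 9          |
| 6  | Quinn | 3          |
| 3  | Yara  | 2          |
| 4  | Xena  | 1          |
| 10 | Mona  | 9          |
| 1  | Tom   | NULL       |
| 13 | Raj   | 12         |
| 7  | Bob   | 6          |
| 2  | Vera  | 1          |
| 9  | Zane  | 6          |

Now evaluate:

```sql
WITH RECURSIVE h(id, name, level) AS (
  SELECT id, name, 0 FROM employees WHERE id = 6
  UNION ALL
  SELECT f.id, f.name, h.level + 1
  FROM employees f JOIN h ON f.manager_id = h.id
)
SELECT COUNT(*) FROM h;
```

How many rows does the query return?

Base: id=6 (Quinn) at level 0.
Iteration 1: rows with manager_id in {6} -> Bob (id 7, level 1), Zane (id 9, level 1).
Iteration 2: rows with manager_id in {7,9} -> Mona (id 10, level 2), Carol (id 11, level 2).
Iteration 3: no rows with manager_id in {10,11}; recursion stops.
Total rows emitted: 5.

5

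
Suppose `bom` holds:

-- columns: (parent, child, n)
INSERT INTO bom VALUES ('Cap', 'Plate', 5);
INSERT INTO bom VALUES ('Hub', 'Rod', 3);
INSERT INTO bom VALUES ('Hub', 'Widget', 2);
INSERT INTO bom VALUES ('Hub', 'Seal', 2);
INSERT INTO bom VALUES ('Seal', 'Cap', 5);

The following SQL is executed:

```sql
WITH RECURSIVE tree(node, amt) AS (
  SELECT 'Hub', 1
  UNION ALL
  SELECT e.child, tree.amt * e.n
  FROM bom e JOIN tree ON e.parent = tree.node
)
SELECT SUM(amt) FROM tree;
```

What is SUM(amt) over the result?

68

Base: (Hub, amt=1).
Iteration 1: components of {Hub} -> Rod = 1*3 = 3, Seal = 1*2 = 2, Widget = 1*2 = 2.
Iteration 2: components of {Rod,Seal,Widget} -> Cap = 2*5 = 10.
Iteration 3: components of {Cap} -> Plate = 10*5 = 50.
Iteration 4: no further components; recursion stops.
SUM(amt) = 1 + 2 + 2 + 3 + 10 + 50 = 68.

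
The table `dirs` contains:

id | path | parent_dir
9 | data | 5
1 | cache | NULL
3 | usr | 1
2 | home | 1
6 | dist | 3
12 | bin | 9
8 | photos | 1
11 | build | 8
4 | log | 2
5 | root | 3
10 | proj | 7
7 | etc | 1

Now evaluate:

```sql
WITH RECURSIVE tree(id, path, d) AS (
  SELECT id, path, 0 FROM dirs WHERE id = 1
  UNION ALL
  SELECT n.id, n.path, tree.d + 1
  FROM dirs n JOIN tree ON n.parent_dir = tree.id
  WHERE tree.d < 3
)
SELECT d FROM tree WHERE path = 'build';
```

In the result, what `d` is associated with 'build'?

Base: id=1 (cache) at d 0.
Iteration 1: rows with parent_dir in {1} -> home (id 2, d 1), usr (id 3, d 1), etc (id 7, d 1), photos (id 8, d 1).
Iteration 2: rows with parent_dir in {2,3,7,8} -> log (id 4, d 2), root (id 5, d 2), dist (id 6, d 2), proj (id 10, d 2), build (id 11, d 2).
Iteration 3: rows with parent_dir in {4,5,6,10,11} -> data (id 9, d 3).
Iteration 4: d < 3 fails for all current rows; recursion stops.

2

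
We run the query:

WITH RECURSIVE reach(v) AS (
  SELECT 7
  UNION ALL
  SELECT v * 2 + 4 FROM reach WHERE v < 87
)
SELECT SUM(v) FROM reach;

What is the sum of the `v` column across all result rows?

Base: v=7.
Iteration 1: 7 < 87 holds -> v = 7 * 2 + 4 = 18.
Iteration 2: 18 < 87 holds -> v = 18 * 2 + 4 = 40.
Iteration 3: 40 < 87 holds -> v = 40 * 2 + 4 = 84.
Iteration 4: 84 < 87 holds -> v = 84 * 2 + 4 = 172.
Iteration 5: 172 < 87 fails; recursion stops.
SUM(v) = 7 + 18 + 40 + 84 + 172 = 321.

321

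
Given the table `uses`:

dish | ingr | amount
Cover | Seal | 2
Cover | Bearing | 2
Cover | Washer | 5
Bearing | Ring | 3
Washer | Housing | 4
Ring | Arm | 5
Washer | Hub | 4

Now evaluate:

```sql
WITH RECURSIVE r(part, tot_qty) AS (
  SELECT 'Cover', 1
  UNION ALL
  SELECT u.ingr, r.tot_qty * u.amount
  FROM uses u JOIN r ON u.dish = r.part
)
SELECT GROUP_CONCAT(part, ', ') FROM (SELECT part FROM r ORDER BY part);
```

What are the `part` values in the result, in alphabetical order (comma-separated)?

Base: (Cover, tot_qty=1).
Iteration 1: components of {Cover} -> Bearing = 1*2 = 2, Seal = 1*2 = 2, Washer = 1*5 = 5.
Iteration 2: components of {Bearing,Seal,Washer} -> Housing = 5*4 = 20, Hub = 5*4 = 20, Ring = 2*3 = 6.
Iteration 3: components of {Housing,Hub,Ring} -> Arm = 6*5 = 30.
Iteration 4: no further components; recursion stops.

Arm, Bearing, Cover, Housing, Hub, Ring, Seal, Washer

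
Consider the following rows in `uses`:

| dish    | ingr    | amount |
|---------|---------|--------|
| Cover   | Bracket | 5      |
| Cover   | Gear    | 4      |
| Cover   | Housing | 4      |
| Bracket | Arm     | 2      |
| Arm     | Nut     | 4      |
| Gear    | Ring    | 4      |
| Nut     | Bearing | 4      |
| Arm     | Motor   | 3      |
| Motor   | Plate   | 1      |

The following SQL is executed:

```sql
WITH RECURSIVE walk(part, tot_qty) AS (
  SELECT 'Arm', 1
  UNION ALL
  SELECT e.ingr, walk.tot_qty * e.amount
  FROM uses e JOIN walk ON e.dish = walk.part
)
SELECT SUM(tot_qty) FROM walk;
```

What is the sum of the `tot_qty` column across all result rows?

27

Base: (Arm, tot_qty=1).
Iteration 1: components of {Arm} -> Motor = 1*3 = 3, Nut = 1*4 = 4.
Iteration 2: components of {Motor,Nut} -> Bearing = 4*4 = 16, Plate = 3*1 = 3.
Iteration 3: no further components; recursion stops.
SUM(tot_qty) = 1 + 4 + 3 + 16 + 3 = 27.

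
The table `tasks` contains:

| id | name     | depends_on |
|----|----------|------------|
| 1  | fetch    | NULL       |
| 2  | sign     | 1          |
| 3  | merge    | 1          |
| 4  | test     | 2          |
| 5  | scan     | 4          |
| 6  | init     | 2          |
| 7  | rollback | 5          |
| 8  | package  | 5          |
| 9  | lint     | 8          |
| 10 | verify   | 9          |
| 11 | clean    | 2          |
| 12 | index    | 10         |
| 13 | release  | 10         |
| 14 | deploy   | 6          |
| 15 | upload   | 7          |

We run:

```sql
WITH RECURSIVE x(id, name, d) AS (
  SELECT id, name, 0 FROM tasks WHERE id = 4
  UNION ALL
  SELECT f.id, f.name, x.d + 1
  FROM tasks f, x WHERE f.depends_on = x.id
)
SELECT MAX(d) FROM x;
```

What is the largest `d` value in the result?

Base: id=4 (test) at d 0.
Iteration 1: rows with depends_on in {4} -> scan (id 5, d 1).
Iteration 2: rows with depends_on in {5} -> rollback (id 7, d 2), package (id 8, d 2).
Iteration 3: rows with depends_on in {7,8} -> lint (id 9, d 3), upload (id 15, d 3).
Iteration 4: rows with depends_on in {9,15} -> verify (id 10, d 4).
Iteration 5: rows with depends_on in {10} -> index (id 12, d 5), release (id 13, d 5).
Iteration 6: no rows with depends_on in {12,13}; recursion stops.
d values: 0, 1, 2, 2, 3, 3, 4, 5, 5; the maximum is 5.

5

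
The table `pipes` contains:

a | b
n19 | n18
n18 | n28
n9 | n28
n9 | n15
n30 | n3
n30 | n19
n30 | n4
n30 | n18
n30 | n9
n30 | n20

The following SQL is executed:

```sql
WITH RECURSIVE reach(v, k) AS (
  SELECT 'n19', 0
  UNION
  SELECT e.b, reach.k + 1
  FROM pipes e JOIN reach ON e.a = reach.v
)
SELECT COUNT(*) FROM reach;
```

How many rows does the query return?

3

Base: (n19, k=0).
Iteration 1: edges from {n19} -> (n18, k=1).
Iteration 2: edges from {n18} -> (n28, k=2).
Iteration 3: no outgoing edges from {n28}; recursion stops.
Total rows emitted: 3.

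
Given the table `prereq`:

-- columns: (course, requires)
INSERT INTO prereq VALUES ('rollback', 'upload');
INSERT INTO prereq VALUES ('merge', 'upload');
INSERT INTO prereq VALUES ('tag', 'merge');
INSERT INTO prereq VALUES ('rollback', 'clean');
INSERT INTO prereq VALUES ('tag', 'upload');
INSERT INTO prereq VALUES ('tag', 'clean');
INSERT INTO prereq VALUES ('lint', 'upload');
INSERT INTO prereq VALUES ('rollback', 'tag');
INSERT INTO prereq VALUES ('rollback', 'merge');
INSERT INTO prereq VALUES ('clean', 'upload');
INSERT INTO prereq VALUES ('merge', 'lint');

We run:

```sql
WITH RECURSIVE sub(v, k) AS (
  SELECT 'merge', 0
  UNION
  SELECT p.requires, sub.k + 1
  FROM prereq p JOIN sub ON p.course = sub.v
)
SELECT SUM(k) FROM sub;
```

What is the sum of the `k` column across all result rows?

Base: (merge, k=0).
Iteration 1: edges from {merge} -> (lint, k=1), (upload, k=1).
Iteration 2: edges from {lint,upload} -> (upload, k=2).
Iteration 3: no outgoing edges from {upload}; recursion stops.
SUM(k) = 0 + 1 + 1 + 2 = 4.

4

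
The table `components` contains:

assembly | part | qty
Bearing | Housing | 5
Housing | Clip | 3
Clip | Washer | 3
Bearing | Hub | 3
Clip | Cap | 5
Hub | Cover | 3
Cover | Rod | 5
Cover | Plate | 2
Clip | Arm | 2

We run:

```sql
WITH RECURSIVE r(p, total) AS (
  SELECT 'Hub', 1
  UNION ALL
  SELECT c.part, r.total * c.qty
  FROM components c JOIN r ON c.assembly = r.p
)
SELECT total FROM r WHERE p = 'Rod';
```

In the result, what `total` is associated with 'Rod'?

Base: (Hub, total=1).
Iteration 1: components of {Hub} -> Cover = 1*3 = 3.
Iteration 2: components of {Cover} -> Plate = 3*2 = 6, Rod = 3*5 = 15.
Iteration 3: no further components; recursion stops.

15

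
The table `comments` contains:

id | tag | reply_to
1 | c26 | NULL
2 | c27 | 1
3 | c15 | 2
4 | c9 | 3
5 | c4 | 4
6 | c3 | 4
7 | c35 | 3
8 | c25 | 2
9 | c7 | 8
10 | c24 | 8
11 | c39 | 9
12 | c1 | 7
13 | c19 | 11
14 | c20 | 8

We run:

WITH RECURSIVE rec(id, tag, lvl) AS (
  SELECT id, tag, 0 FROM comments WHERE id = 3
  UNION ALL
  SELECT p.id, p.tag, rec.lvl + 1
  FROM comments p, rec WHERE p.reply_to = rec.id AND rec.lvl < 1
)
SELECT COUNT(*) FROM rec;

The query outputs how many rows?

3

Base: id=3 (c15) at lvl 0.
Iteration 1: rows with reply_to in {3} -> c9 (id 4, lvl 1), c35 (id 7, lvl 1).
Iteration 2: lvl < 1 fails for all current rows; recursion stops.
Total rows emitted: 3.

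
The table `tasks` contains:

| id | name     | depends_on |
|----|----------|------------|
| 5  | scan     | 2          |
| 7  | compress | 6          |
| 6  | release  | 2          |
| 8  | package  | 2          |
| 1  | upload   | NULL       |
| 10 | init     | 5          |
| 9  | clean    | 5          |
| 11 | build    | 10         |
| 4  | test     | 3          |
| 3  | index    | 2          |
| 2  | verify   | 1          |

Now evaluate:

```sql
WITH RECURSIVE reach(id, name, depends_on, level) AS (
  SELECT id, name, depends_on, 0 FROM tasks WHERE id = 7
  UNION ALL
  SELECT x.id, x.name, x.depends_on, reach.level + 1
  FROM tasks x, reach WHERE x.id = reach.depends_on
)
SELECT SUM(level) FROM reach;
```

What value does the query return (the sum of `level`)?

6

Base: id=7 (compress), depends_on=6, level 0.
Iteration 1: join on id=6 -> release (id 6, depends_on=2, level 1).
Iteration 2: join on id=2 -> verify (id 2, depends_on=1, level 2).
Iteration 3: join on id=1 -> upload (id 1, depends_on=NULL, level 3).
Iteration 4: depends_on is NULL; no match; recursion stops.
SUM(level) = 0 + 1 + 2 + 3 = 6.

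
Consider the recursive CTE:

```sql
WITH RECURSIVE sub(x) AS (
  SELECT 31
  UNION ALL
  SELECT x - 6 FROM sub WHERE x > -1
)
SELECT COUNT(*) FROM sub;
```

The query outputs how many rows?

7

Base: x=31.
Iteration 1: 31 > -1 holds -> x = 31 - 6 = 25.
Iteration 2: 25 > -1 holds -> x = 25 - 6 = 19.
Iteration 3: 19 > -1 holds -> x = 19 - 6 = 13.
Iteration 4: 13 > -1 holds -> x = 13 - 6 = 7.
Iteration 5: 7 > -1 holds -> x = 7 - 6 = 1.
Iteration 6: 1 > -1 holds -> x = 1 - 6 = -5.
Iteration 7: -5 > -1 fails; recursion stops.
Total rows emitted: 7.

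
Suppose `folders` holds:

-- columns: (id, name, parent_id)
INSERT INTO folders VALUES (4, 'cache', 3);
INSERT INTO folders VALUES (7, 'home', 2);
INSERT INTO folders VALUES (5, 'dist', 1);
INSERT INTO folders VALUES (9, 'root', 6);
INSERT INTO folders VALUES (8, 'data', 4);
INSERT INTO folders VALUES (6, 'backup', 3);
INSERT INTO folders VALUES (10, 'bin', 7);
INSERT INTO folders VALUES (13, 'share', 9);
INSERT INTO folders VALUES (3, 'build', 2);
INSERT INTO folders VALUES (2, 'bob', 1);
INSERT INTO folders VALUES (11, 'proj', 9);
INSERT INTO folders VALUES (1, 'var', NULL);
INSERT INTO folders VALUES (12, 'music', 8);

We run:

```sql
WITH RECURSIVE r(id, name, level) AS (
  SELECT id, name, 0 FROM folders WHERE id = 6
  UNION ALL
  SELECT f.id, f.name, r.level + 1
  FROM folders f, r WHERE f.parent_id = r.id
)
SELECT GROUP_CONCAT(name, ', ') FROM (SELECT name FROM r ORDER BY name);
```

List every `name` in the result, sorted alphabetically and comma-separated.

Base: id=6 (backup) at level 0.
Iteration 1: rows with parent_id in {6} -> root (id 9, level 1).
Iteration 2: rows with parent_id in {9} -> proj (id 11, level 2), share (id 13, level 2).
Iteration 3: no rows with parent_id in {11,13}; recursion stops.

backup, proj, root, share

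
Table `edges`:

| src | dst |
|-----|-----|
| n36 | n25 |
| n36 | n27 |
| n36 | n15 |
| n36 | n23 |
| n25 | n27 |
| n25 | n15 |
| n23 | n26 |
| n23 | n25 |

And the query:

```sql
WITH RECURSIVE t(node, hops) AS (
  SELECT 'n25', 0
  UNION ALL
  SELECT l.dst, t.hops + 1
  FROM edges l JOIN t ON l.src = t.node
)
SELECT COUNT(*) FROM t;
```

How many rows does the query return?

Base: (n25, hops=0).
Iteration 1: edges from {n25} -> (n15, hops=1), (n27, hops=1).
Iteration 2: no outgoing edges from {n15,n27}; recursion stops.
Total rows emitted: 3.

3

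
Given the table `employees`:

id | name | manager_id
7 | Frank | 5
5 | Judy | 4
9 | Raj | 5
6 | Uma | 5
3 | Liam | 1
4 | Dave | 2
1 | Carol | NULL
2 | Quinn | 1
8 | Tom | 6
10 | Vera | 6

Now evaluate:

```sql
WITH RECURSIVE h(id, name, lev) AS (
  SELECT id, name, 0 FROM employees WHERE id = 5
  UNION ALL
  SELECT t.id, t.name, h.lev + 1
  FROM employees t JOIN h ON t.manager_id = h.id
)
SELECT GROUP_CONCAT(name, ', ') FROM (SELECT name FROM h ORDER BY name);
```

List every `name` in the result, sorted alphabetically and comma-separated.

Frank, Judy, Raj, Tom, Uma, Vera

Base: id=5 (Judy) at lev 0.
Iteration 1: rows with manager_id in {5} -> Uma (id 6, lev 1), Frank (id 7, lev 1), Raj (id 9, lev 1).
Iteration 2: rows with manager_id in {6,7,9} -> Tom (id 8, lev 2), Vera (id 10, lev 2).
Iteration 3: no rows with manager_id in {8,10}; recursion stops.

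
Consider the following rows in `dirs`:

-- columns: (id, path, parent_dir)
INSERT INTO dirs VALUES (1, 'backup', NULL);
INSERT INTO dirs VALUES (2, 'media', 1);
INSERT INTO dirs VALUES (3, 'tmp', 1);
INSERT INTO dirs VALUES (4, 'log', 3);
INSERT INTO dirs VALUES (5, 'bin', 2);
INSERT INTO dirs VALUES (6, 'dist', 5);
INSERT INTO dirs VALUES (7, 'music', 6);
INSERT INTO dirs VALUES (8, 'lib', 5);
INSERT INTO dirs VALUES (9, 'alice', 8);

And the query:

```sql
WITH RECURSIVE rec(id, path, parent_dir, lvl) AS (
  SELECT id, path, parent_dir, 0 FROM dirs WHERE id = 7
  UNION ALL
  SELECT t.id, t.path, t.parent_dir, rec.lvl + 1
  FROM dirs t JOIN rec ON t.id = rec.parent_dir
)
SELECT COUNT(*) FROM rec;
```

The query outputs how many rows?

Base: id=7 (music), parent_dir=6, lvl 0.
Iteration 1: join on id=6 -> dist (id 6, parent_dir=5, lvl 1).
Iteration 2: join on id=5 -> bin (id 5, parent_dir=2, lvl 2).
Iteration 3: join on id=2 -> media (id 2, parent_dir=1, lvl 3).
Iteration 4: join on id=1 -> backup (id 1, parent_dir=NULL, lvl 4).
Iteration 5: parent_dir is NULL; no match; recursion stops.
Total rows emitted: 5.

5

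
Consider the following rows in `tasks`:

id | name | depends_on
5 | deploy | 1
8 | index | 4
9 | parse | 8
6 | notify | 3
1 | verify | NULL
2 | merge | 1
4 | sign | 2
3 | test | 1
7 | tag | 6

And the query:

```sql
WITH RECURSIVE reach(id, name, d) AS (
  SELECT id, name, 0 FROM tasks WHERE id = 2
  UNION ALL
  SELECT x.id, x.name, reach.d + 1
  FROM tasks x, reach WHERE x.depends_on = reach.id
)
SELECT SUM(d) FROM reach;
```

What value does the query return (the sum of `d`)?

Base: id=2 (merge) at d 0.
Iteration 1: rows with depends_on in {2} -> sign (id 4, d 1).
Iteration 2: rows with depends_on in {4} -> index (id 8, d 2).
Iteration 3: rows with depends_on in {8} -> parse (id 9, d 3).
Iteration 4: no rows with depends_on in {9}; recursion stops.
SUM(d) = 0 + 1 + 2 + 3 = 6.

6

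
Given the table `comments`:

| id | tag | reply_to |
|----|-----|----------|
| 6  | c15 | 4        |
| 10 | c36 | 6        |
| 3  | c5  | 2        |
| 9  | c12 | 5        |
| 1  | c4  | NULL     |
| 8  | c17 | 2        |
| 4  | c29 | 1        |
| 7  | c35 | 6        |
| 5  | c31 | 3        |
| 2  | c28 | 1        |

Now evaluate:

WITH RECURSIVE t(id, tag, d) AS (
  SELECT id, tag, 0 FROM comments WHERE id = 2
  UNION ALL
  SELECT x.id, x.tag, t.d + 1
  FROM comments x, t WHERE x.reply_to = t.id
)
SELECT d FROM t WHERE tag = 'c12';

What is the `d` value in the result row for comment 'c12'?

Base: id=2 (c28) at d 0.
Iteration 1: rows with reply_to in {2} -> c5 (id 3, d 1), c17 (id 8, d 1).
Iteration 2: rows with reply_to in {3,8} -> c31 (id 5, d 2).
Iteration 3: rows with reply_to in {5} -> c12 (id 9, d 3).
Iteration 4: no rows with reply_to in {9}; recursion stops.

3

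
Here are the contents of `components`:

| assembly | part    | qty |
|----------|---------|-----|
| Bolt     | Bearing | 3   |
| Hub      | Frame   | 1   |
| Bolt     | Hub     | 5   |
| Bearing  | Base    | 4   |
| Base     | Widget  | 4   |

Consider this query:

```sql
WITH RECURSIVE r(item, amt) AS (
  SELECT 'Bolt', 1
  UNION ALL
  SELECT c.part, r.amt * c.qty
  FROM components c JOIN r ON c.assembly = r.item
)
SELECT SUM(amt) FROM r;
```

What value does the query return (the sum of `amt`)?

Base: (Bolt, amt=1).
Iteration 1: components of {Bolt} -> Bearing = 1*3 = 3, Hub = 1*5 = 5.
Iteration 2: components of {Bearing,Hub} -> Base = 3*4 = 12, Frame = 5*1 = 5.
Iteration 3: components of {Base,Frame} -> Widget = 12*4 = 48.
Iteration 4: no further components; recursion stops.
SUM(amt) = 1 + 3 + 5 + 12 + 5 + 48 = 74.

74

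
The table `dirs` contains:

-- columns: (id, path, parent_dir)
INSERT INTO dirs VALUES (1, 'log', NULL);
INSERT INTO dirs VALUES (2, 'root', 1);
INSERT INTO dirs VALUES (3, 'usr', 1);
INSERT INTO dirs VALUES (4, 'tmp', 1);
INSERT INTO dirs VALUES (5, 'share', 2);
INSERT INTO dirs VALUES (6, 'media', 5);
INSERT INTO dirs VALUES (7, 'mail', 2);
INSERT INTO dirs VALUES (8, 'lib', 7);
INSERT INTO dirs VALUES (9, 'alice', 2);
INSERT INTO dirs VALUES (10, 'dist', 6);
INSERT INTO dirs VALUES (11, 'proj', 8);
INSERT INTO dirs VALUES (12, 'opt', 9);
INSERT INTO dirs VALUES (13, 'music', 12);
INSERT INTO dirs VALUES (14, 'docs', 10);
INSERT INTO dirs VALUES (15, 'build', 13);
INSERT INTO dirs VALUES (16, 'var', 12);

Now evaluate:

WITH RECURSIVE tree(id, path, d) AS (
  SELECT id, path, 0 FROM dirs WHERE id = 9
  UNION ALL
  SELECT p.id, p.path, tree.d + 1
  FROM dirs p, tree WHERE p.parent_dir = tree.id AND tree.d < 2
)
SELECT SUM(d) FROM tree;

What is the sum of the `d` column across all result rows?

Base: id=9 (alice) at d 0.
Iteration 1: rows with parent_dir in {9} -> opt (id 12, d 1).
Iteration 2: rows with parent_dir in {12} -> music (id 13, d 2), var (id 16, d 2).
Iteration 3: d < 2 fails for all current rows; recursion stops.
SUM(d) = 0 + 1 + 2 + 2 = 5.

5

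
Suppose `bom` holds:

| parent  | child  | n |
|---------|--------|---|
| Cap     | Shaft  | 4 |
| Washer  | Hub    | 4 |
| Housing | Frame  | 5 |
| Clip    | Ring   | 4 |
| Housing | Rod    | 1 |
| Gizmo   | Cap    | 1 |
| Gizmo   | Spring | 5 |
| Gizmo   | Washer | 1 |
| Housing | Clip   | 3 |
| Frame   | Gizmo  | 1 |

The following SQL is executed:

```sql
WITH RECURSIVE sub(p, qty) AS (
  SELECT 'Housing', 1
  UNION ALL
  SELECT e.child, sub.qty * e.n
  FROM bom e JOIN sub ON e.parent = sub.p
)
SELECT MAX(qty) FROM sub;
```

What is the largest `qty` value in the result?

25

Base: (Housing, qty=1).
Iteration 1: components of {Housing} -> Clip = 1*3 = 3, Frame = 1*5 = 5, Rod = 1*1 = 1.
Iteration 2: components of {Clip,Frame,Rod} -> Gizmo = 5*1 = 5, Ring = 3*4 = 12.
Iteration 3: components of {Gizmo,Ring} -> Cap = 5*1 = 5, Spring = 5*5 = 25, Washer = 5*1 = 5.
Iteration 4: components of {Cap,Spring,Washer} -> Hub = 5*4 = 20, Shaft = 5*4 = 20.
Iteration 5: no further components; recursion stops.
qty values: 1, 1, 3, 5, 12, 5, 5, 25, 5, 20, 20; the maximum is 25.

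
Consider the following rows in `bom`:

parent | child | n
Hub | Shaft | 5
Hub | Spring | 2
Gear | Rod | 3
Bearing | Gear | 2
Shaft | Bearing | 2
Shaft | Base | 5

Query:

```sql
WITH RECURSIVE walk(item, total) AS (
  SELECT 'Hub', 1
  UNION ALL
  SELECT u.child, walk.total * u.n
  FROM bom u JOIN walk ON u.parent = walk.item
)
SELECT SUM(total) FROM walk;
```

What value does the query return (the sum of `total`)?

Base: (Hub, total=1).
Iteration 1: components of {Hub} -> Shaft = 1*5 = 5, Spring = 1*2 = 2.
Iteration 2: components of {Shaft,Spring} -> Base = 5*5 = 25, Bearing = 5*2 = 10.
Iteration 3: components of {Base,Bearing} -> Gear = 10*2 = 20.
Iteration 4: components of {Gear} -> Rod = 20*3 = 60.
Iteration 5: no further components; recursion stops.
SUM(total) = 1 + 2 + 5 + 10 + 25 + 20 + 60 = 123.

123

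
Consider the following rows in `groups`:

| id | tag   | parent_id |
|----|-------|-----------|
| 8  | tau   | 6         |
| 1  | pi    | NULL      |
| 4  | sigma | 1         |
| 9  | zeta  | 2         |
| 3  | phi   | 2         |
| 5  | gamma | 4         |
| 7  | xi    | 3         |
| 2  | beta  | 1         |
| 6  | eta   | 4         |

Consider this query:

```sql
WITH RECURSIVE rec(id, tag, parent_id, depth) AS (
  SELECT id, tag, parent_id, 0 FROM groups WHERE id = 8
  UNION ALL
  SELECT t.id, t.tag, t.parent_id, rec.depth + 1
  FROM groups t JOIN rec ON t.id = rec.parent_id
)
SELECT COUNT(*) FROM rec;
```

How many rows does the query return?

Base: id=8 (tau), parent_id=6, depth 0.
Iteration 1: join on id=6 -> eta (id 6, parent_id=4, depth 1).
Iteration 2: join on id=4 -> sigma (id 4, parent_id=1, depth 2).
Iteration 3: join on id=1 -> pi (id 1, parent_id=NULL, depth 3).
Iteration 4: parent_id is NULL; no match; recursion stops.
Total rows emitted: 4.

4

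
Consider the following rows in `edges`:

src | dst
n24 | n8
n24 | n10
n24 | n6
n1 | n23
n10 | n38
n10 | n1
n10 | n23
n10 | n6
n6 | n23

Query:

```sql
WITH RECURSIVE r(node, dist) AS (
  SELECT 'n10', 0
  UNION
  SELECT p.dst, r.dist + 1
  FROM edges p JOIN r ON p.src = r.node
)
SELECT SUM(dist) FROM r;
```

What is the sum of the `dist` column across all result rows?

6

Base: (n10, dist=0).
Iteration 1: edges from {n10} -> (n1, dist=1), (n23, dist=1), (n38, dist=1), (n6, dist=1).
Iteration 2: edges from {n1,n23,n38,n6} -> (n23, dist=2). [UNION drops 1 duplicate row(s)]
Iteration 3: no outgoing edges from {n23}; recursion stops.
SUM(dist) = 0 + 1 + 1 + 1 + 1 + 2 = 6.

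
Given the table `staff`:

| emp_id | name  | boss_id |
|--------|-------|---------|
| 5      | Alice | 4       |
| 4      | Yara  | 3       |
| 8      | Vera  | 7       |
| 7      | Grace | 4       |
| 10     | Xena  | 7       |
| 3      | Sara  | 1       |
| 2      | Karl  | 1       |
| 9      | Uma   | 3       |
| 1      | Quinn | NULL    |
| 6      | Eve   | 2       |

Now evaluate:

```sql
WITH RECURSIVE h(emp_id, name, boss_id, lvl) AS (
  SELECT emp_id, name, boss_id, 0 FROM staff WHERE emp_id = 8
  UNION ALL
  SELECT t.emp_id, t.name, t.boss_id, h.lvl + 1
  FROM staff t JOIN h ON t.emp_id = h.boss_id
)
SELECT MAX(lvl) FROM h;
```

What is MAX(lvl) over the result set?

4

Base: emp_id=8 (Vera), boss_id=7, lvl 0.
Iteration 1: join on emp_id=7 -> Grace (id 7, boss_id=4, lvl 1).
Iteration 2: join on emp_id=4 -> Yara (id 4, boss_id=3, lvl 2).
Iteration 3: join on emp_id=3 -> Sara (id 3, boss_id=1, lvl 3).
Iteration 4: join on emp_id=1 -> Quinn (id 1, boss_id=NULL, lvl 4).
Iteration 5: boss_id is NULL; no match; recursion stops.
lvl values: 0, 1, 2, 3, 4; the maximum is 4.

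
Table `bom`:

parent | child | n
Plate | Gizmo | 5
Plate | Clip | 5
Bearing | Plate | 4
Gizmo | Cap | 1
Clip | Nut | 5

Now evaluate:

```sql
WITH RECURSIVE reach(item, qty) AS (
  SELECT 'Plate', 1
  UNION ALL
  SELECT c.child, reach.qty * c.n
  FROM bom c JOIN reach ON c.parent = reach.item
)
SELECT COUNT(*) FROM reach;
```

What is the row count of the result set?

5

Base: (Plate, qty=1).
Iteration 1: components of {Plate} -> Clip = 1*5 = 5, Gizmo = 1*5 = 5.
Iteration 2: components of {Clip,Gizmo} -> Cap = 5*1 = 5, Nut = 5*5 = 25.
Iteration 3: no further components; recursion stops.
Total rows emitted: 5.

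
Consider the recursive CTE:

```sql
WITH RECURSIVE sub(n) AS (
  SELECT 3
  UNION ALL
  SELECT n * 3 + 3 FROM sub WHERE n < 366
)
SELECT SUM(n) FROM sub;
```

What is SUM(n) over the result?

1629

Base: n=3.
Iteration 1: 3 < 366 holds -> n = 3 * 3 + 3 = 12.
Iteration 2: 12 < 366 holds -> n = 12 * 3 + 3 = 39.
Iteration 3: 39 < 366 holds -> n = 39 * 3 + 3 = 120.
Iteration 4: 120 < 366 holds -> n = 120 * 3 + 3 = 363.
Iteration 5: 363 < 366 holds -> n = 363 * 3 + 3 = 1092.
Iteration 6: 1092 < 366 fails; recursion stops.
SUM(n) = 3 + 12 + 39 + 120 + 363 + 1092 = 1629.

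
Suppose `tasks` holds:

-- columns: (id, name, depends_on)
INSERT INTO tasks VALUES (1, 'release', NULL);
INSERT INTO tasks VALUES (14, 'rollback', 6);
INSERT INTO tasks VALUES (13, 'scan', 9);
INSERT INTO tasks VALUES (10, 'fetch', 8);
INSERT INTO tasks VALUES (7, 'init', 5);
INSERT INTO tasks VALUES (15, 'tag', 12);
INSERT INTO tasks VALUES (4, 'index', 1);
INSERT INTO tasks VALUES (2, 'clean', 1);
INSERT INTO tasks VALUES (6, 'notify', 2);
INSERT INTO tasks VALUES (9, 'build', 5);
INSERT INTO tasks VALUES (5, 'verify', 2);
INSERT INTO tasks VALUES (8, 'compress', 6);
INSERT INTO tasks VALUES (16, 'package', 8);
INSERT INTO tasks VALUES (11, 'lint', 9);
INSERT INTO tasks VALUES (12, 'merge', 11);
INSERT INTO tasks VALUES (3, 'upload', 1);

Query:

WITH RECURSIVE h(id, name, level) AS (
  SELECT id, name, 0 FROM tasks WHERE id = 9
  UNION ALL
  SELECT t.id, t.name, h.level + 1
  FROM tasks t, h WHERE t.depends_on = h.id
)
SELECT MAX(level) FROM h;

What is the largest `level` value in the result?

Base: id=9 (build) at level 0.
Iteration 1: rows with depends_on in {9} -> lint (id 11, level 1), scan (id 13, level 1).
Iteration 2: rows with depends_on in {11,13} -> merge (id 12, level 2).
Iteration 3: rows with depends_on in {12} -> tag (id 15, level 3).
Iteration 4: no rows with depends_on in {15}; recursion stops.
level values: 0, 1, 1, 2, 3; the maximum is 3.

3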